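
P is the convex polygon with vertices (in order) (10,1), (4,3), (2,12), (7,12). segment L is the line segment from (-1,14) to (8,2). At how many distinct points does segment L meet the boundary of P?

The segment meets the boundary at (2.632,9.158).

1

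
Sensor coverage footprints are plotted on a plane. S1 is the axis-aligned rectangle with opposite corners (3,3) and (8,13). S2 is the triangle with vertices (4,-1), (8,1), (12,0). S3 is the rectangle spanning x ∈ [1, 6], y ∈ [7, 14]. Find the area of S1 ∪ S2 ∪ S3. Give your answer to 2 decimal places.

73.00

By inclusion–exclusion:
Individual areas: |S1| = 50, |S2| = 6, |S3| = 35.
|S1∩S2| = 0.
|S1∩S3|: x∈[3,6], y∈[7,13] → 3·6 = 18.
|S2∩S3| = 0.
|S1∩S2∩S3| = 0.
|S1 ∪ S2 ∪ S3| = 91 − 18 + 0 = 73.00.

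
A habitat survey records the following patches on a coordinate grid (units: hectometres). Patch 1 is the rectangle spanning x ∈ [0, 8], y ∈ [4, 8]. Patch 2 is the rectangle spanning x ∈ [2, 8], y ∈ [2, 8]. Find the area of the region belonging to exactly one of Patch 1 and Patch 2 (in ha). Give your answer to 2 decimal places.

20.00

|Patch 1∩Patch 2|: x∈[2,8], y∈[4,8] → 6·4 = 24.
|Patch 1 △ Patch 2| = |Patch 1| + |Patch 2| − 2·|Patch 1∩Patch 2| = 32 + 36 − 48 = 20.00.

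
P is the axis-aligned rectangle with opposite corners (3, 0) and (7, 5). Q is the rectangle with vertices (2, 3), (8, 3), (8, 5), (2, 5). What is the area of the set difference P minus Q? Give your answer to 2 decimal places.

12.00

|P∩Q|: x∈[3,7], y∈[3,5] → 4·2 = 8.
|P| = 20.
|P ∖ Q| = |P| − |P∩Q| = 20 − 8 = 12.00.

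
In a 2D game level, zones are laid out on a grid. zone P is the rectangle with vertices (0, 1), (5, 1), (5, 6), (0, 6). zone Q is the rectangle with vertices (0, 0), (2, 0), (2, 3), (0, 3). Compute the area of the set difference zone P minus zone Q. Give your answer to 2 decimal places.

|zone P∩zone Q|: x∈[0,2], y∈[1,3] → 2·2 = 4.
|zone P| = 25.
|zone P ∖ zone Q| = |zone P| − |zone P∩zone Q| = 25 − 4 = 21.00.

21.00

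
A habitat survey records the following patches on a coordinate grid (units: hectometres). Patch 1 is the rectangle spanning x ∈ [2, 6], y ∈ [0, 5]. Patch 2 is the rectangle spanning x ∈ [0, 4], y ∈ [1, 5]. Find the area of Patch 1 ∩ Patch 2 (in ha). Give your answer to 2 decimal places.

8.00

|Patch 1∩Patch 2|: x∈[2,4], y∈[1,5] → 2·4 = 8.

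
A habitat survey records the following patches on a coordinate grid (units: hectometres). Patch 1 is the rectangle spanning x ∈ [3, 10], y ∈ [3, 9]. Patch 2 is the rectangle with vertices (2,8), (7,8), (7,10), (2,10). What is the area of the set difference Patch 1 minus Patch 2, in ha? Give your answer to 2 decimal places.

|Patch 1∩Patch 2|: x∈[3,7], y∈[8,9] → 4·1 = 4.
|Patch 1| = 42.
|Patch 1 ∖ Patch 2| = |Patch 1| − |Patch 1∩Patch 2| = 42 − 4 = 38.00.

38.00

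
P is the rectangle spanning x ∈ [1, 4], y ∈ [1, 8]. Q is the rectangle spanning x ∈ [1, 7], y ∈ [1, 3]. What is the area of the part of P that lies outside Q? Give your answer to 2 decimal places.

15.00

|P∩Q|: x∈[1,4], y∈[1,3] → 3·2 = 6.
|P| = 21.
|P ∖ Q| = |P| − |P∩Q| = 21 − 6 = 15.00.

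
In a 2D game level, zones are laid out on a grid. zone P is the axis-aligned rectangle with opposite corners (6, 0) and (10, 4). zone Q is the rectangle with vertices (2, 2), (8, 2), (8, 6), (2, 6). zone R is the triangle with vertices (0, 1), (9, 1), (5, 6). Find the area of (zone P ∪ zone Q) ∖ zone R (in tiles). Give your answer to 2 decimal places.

19.50

|zone P ∪ zone Q| = 36.
|(zone P ∪ zone Q) ∩ zone R| = 16.5.
|(zone P ∪ zone Q) ∖ zone R| = 36 − 16.5 = 19.50.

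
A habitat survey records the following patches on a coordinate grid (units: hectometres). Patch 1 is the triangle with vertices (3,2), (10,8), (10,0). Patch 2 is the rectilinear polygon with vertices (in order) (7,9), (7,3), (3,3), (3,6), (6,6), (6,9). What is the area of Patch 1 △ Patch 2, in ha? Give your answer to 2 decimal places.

36.12

|Patch 1| = 28, |Patch 2| = 15, |Patch 1∩Patch 2| = 3.4405.
|Patch 1 △ Patch 2| = |Patch 1| + |Patch 2| − 2·|Patch 1∩Patch 2| = 28 + 15 − 6.881 = 36.12.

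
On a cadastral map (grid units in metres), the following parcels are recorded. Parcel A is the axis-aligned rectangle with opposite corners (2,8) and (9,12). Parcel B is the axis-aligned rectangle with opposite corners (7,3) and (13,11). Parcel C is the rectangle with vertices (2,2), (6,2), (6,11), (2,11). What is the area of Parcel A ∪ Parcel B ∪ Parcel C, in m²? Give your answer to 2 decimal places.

By inclusion–exclusion:
Individual areas: |Parcel A| = 28, |Parcel B| = 48, |Parcel C| = 36.
|Parcel A∩Parcel B|: x∈[7,9], y∈[8,11] → 2·3 = 6.
|Parcel A∩Parcel C|: x∈[2,6], y∈[8,11] → 4·3 = 12.
|Parcel B∩Parcel C| = 0 (no overlap).
|Parcel A∩Parcel B∩Parcel C| = 0.
|Parcel A ∪ Parcel B ∪ Parcel C| = 112 − 18 + 0 = 94.00.

94.00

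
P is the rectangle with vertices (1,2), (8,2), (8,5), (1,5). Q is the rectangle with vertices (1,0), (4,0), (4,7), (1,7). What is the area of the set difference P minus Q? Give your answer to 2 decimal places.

|P∩Q|: x∈[1,4], y∈[2,5] → 3·3 = 9.
|P| = 21.
|P ∖ Q| = |P| − |P∩Q| = 21 − 9 = 12.00.

12.00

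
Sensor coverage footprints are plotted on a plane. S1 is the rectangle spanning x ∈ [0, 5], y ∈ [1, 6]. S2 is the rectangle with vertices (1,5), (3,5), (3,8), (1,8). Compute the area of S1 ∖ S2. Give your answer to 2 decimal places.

23.00

|S1∩S2|: x∈[1,3], y∈[5,6] → 2·1 = 2.
|S1| = 25.
|S1 ∖ S2| = |S1| − |S1∩S2| = 25 − 2 = 23.00.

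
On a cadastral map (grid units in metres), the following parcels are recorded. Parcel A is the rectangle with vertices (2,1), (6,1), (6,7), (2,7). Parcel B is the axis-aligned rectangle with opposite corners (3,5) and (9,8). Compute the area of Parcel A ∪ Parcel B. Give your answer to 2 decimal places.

By inclusion–exclusion:
Individual areas: |Parcel A| = 24, |Parcel B| = 18.
|Parcel A∩Parcel B|: x∈[3,6], y∈[5,7] → 3·2 = 6.
|Parcel A ∪ Parcel B| = 42 − 6 = 36.00.

36.00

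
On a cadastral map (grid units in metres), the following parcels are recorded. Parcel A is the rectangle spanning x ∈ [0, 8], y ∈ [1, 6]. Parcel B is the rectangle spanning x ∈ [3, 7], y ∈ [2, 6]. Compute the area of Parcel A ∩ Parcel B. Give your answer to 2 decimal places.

16.00

|Parcel A∩Parcel B|: x∈[3,7], y∈[2,6] → 4·4 = 16.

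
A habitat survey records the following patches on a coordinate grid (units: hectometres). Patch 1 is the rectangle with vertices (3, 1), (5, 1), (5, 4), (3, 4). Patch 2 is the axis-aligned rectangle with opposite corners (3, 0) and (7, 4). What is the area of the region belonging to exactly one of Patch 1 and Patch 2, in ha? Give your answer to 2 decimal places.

|Patch 1∩Patch 2|: x∈[3,5], y∈[1,4] → 2·3 = 6.
|Patch 1 △ Patch 2| = |Patch 1| + |Patch 2| − 2·|Patch 1∩Patch 2| = 6 + 16 − 12 = 10.00.

10.00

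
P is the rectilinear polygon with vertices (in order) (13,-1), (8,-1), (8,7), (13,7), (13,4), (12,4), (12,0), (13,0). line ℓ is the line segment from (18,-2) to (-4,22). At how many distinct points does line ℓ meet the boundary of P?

The segment meets the boundary at (9.75,7), (12.5,4).

2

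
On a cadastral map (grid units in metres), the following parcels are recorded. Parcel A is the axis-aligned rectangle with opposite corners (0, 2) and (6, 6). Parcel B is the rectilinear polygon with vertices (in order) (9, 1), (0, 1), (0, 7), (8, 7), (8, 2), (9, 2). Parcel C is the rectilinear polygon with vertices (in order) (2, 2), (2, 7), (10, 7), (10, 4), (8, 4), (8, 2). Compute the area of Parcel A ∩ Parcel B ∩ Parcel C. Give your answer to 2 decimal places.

16.00

The intersection is the polygon with vertices (6,2), (2,2), (2,6), (6,6).
By the shoelace formula its area is 16.00.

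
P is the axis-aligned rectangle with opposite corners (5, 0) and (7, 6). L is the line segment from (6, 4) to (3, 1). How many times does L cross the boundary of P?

1

The segment meets the boundary at (5,3).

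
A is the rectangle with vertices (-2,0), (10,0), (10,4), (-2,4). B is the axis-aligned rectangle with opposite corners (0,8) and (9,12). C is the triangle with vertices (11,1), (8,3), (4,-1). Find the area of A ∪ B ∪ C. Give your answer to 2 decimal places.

85.73

By inclusion–exclusion:
Individual areas: |A| = 48, |B| = 36, |C| = 10.
|A∩B| = 0 (no overlap).
|A∩C| = 8.2738.
|B∩C| = 0.
|A∩B∩C| = 0.
|A ∪ B ∪ C| = 94 − 8.2738 + 0 = 85.73.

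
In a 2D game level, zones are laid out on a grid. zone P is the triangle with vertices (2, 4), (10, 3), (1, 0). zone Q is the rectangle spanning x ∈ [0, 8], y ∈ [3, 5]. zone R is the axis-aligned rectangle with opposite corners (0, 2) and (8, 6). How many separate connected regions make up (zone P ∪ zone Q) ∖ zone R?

(zone P ∪ zone Q) ∖ zone R splits into 2 disjoint pieces (area 0.9167, area 5.5).

2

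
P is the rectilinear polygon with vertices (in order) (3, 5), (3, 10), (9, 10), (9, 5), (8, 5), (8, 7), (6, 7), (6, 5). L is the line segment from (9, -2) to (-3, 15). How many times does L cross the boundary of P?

The segment meets the boundary at (3,6.5), (4.059,5).

2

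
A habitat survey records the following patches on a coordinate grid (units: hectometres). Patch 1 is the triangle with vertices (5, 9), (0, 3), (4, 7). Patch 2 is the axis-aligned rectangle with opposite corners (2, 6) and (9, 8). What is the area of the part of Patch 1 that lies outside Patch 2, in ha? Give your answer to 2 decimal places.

|Patch 1| = 2, |Patch 1∩Patch 2| = 1.0833.
|Patch 1 ∖ Patch 2| = |Patch 1| − |Patch 1∩Patch 2| = 2 − 1.0833 = 0.92.

0.92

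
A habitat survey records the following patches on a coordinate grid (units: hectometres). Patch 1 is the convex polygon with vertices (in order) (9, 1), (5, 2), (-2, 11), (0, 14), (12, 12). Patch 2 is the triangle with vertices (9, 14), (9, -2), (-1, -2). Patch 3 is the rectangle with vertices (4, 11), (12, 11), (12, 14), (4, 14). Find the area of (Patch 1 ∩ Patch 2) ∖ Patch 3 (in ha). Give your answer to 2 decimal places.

|Patch 1 ∩ Patch 2| = 41.9969.
|(Patch 1 ∩ Patch 2) ∩ Patch 3| = 2.1757.
|(Patch 1 ∩ Patch 2) ∖ Patch 3| = 41.9969 − 2.1757 = 39.82.

39.82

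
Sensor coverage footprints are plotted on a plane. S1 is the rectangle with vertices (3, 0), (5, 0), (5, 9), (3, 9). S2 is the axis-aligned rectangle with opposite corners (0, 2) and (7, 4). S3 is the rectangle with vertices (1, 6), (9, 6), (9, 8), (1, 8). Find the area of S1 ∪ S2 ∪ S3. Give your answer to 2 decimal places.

40.00

By inclusion–exclusion:
Individual areas: |S1| = 18, |S2| = 14, |S3| = 16.
|S1∩S2|: x∈[3,5], y∈[2,4] → 2·2 = 4.
|S1∩S3|: x∈[3,5], y∈[6,8] → 2·2 = 4.
|S2∩S3| = 0 (no overlap).
|S1∩S2∩S3| = 0.
|S1 ∪ S2 ∪ S3| = 48 − 8 + 0 = 40.00.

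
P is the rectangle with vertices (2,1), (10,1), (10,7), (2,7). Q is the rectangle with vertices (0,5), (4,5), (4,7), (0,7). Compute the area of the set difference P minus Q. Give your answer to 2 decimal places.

44.00

|P∩Q|: x∈[2,4], y∈[5,7] → 2·2 = 4.
|P| = 48.
|P ∖ Q| = |P| − |P∩Q| = 48 − 4 = 44.00.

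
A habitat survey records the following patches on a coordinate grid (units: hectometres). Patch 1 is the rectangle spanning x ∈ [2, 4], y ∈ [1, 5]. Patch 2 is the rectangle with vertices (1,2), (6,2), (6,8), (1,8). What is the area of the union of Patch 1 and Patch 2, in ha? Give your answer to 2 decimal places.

By inclusion–exclusion:
Individual areas: |Patch 1| = 8, |Patch 2| = 30.
|Patch 1∩Patch 2|: x∈[2,4], y∈[2,5] → 2·3 = 6.
|Patch 1 ∪ Patch 2| = 38 − 6 = 32.00.

32.00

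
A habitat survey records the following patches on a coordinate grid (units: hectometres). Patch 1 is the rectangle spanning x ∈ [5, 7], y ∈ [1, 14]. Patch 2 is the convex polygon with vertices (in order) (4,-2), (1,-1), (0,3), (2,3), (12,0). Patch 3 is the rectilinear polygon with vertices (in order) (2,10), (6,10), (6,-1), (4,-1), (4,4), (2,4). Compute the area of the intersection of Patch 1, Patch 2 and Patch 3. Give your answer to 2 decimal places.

0.95

The intersection is the polygon with vertices (5,1), (5,2.1), (6,1.8), (6,1).
By the shoelace formula its area is 0.95.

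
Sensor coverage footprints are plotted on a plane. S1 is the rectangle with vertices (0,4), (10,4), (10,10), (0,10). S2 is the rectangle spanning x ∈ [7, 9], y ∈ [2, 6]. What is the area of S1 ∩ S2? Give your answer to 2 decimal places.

4.00

|S1∩S2|: x∈[7,9], y∈[4,6] → 2·2 = 4.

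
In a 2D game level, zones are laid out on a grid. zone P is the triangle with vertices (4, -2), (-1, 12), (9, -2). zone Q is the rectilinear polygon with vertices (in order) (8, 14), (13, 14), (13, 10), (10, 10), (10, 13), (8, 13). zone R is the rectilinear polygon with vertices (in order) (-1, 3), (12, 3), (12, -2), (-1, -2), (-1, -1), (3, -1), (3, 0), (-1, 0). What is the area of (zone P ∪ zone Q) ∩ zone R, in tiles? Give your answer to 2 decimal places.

The region (zone P ∪ zone Q) ∩ zone R is the polygon with vertices (9,-2), (4,-2), (2.214,3), (5.429,3).
By the shoelace formula its area is 20.54.

20.54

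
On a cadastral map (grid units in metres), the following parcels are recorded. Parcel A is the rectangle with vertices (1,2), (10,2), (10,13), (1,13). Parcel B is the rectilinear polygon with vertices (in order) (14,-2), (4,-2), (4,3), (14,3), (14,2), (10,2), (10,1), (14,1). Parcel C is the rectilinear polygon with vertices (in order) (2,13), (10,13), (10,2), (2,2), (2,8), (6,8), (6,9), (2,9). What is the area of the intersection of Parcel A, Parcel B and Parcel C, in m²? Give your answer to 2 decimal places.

6.00

The intersection is the polygon with vertices (4,2), (4,3), (10,3), (10,2).
By the shoelace formula its area is 6.00.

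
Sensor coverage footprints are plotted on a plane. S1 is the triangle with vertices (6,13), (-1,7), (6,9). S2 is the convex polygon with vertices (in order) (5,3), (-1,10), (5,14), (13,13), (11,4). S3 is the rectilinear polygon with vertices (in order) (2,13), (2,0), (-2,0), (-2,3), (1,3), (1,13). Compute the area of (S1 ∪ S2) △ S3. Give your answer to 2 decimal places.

116.70

|S1 ∪ S2| = 103.8748.
|(S1 ∪ S2) ∩ S3| = 4.5865.
|(S1 ∪ S2) △ S3| = 103.8748 + 22 − 9.1729 = 116.70.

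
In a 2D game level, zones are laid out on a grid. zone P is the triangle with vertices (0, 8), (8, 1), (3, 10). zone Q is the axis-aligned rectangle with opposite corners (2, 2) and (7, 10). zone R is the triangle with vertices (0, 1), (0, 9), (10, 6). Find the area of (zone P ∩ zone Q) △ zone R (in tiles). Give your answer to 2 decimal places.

34.03

|zone P ∩ zone Q| = 14.9452.
|(zone P ∩ zone Q) ∩ zone R| = 10.4567.
|(zone P ∩ zone Q) △ zone R| = 14.9452 + 40 − 20.9135 = 34.03.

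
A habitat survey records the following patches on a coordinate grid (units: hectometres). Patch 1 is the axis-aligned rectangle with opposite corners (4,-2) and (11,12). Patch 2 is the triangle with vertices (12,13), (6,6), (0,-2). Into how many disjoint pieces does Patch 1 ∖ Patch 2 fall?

Patch 1 ∖ Patch 2 splits into 2 disjoint pieces (area 65.625, area 30.0833).

2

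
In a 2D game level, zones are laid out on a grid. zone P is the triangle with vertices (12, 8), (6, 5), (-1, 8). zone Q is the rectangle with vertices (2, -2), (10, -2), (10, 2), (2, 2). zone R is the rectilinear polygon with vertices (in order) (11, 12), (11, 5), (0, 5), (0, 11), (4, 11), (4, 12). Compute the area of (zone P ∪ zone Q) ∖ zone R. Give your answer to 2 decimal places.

|zone P ∪ zone Q| = 51.5.
|(zone P ∪ zone Q) ∩ zone R| = 19.0357.
|(zone P ∪ zone Q) ∖ zone R| = 51.5 − 19.0357 = 32.46.

32.46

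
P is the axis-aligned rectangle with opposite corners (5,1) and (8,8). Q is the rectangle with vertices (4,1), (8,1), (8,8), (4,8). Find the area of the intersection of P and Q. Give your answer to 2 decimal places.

21.00

|P∩Q|: x∈[5,8], y∈[1,8] → 3·7 = 21.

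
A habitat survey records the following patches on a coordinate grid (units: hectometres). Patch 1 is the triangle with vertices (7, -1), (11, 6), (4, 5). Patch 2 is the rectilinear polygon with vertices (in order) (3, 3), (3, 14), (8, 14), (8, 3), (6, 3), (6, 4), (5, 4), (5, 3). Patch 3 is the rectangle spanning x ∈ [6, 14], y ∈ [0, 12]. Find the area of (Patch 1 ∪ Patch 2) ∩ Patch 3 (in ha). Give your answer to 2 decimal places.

The region (Patch 1 ∪ Patch 2) ∩ Patch 3 is the polygon with vertices (7.571,0), (6.5,0), (6,1), (6,12), (8,12), (8,5.571), (11,6).
By the shoelace formula its area is 30.82.

30.82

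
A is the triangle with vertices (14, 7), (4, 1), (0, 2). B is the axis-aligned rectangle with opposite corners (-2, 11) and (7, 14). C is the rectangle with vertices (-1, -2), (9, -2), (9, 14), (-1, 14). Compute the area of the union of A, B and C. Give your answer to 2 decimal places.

By inclusion–exclusion:
Individual areas: |A| = 17, |B| = 27, |C| = 160.
|A∩B| = 0.
|A∩C| = 13.9643.
|B∩C|: x∈[-1,7], y∈[11,14] → 8·3 = 24.
|A∩B∩C| = 0.
|A ∪ B ∪ C| = 204 − 37.9643 + 0 = 166.04.

166.04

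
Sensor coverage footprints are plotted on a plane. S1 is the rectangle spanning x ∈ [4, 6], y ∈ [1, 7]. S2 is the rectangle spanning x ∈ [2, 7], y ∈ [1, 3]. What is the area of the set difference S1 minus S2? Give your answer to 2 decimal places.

8.00

|S1∩S2|: x∈[4,6], y∈[1,3] → 2·2 = 4.
|S1| = 12.
|S1 ∖ S2| = |S1| − |S1∩S2| = 12 − 4 = 8.00.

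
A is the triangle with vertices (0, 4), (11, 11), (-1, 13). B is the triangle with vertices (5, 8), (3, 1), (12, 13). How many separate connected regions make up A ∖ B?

2

A ∖ B splits into 2 disjoint pieces (area 47.5097, area 0.1707).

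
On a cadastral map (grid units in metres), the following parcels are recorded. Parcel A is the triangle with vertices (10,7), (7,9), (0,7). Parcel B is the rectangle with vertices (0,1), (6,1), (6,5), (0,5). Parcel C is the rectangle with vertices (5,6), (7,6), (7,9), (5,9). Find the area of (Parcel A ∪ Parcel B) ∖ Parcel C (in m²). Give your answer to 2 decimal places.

|Parcel A ∪ Parcel B| = 34.
|(Parcel A ∪ Parcel B) ∩ Parcel C| = 3.4286.
|(Parcel A ∪ Parcel B) ∖ Parcel C| = 34 − 3.4286 = 30.57.

30.57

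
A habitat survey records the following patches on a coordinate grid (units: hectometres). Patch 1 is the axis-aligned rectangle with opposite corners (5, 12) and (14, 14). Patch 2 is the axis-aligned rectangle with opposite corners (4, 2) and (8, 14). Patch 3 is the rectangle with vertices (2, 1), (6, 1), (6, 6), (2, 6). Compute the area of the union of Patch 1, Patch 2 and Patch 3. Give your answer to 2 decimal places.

By inclusion–exclusion:
Individual areas: |Patch 1| = 18, |Patch 2| = 48, |Patch 3| = 20.
|Patch 1∩Patch 2|: x∈[5,8], y∈[12,14] → 3·2 = 6.
|Patch 1∩Patch 3| = 0 (no overlap).
|Patch 2∩Patch 3|: x∈[4,6], y∈[2,6] → 2·4 = 8.
|Patch 1∩Patch 2∩Patch 3| = 0.
|Patch 1 ∪ Patch 2 ∪ Patch 3| = 86 − 14 + 0 = 72.00.

72.00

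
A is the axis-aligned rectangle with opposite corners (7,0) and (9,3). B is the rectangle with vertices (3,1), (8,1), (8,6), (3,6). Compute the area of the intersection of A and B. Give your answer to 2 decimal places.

|A∩B|: x∈[7,8], y∈[1,3] → 1·2 = 2.

2.00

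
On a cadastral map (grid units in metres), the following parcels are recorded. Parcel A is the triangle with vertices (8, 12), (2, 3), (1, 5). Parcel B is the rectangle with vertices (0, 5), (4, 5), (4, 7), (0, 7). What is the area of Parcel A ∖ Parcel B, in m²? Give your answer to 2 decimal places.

6.83

|Parcel A| = 10.5, |Parcel A∩Parcel B| = 3.6667.
|Parcel A ∖ Parcel B| = |Parcel A| − |Parcel A∩Parcel B| = 10.5 − 3.6667 = 6.83.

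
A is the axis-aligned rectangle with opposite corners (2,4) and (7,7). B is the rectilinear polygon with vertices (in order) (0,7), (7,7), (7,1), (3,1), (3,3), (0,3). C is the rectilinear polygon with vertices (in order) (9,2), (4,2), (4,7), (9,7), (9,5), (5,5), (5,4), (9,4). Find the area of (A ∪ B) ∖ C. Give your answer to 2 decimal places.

23.00

|A ∪ B| = 36.
|(A ∪ B) ∩ C| = 13.
|(A ∪ B) ∖ C| = 36 − 13 = 23.00.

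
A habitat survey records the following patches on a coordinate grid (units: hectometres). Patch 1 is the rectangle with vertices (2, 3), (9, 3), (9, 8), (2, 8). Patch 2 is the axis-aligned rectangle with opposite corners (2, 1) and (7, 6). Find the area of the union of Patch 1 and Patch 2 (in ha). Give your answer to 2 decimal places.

45.00

By inclusion–exclusion:
Individual areas: |Patch 1| = 35, |Patch 2| = 25.
|Patch 1∩Patch 2|: x∈[2,7], y∈[3,6] → 5·3 = 15.
|Patch 1 ∪ Patch 2| = 60 − 15 = 45.00.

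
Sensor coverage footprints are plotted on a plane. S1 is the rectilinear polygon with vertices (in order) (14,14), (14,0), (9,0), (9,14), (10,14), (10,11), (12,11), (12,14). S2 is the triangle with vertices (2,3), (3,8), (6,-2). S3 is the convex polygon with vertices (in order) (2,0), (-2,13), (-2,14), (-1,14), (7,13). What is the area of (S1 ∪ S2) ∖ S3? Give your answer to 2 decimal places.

|S1 ∪ S2| = 76.5.
|(S1 ∪ S2) ∩ S3| = 5.4885.
|(S1 ∪ S2) ∖ S3| = 76.5 − 5.4885 = 71.01.

71.01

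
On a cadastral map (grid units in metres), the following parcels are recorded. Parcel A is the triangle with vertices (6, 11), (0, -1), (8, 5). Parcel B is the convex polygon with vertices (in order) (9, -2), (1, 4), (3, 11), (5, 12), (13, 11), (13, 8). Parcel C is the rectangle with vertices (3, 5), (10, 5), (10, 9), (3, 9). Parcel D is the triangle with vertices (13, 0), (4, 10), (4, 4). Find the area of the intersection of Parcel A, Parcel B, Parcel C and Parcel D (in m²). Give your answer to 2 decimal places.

9.58

The intersection is the polygon with vertices (4,5), (4,7), (4.964,8.929), (7.706,5.882), (8,5).
By the shoelace formula its area is 9.58.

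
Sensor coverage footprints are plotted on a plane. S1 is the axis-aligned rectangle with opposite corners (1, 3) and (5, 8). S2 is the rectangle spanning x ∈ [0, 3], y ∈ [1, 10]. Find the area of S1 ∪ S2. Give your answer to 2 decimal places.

37.00

By inclusion–exclusion:
Individual areas: |S1| = 20, |S2| = 27.
|S1∩S2|: x∈[1,3], y∈[3,8] → 2·5 = 10.
|S1 ∪ S2| = 47 − 10 = 37.00.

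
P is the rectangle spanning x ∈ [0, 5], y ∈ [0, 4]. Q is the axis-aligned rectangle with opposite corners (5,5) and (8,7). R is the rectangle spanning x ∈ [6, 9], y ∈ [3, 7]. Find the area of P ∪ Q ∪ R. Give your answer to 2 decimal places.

34.00

By inclusion–exclusion:
Individual areas: |P| = 20, |Q| = 6, |R| = 12.
|P∩Q| = 0 (no overlap).
|P∩R| = 0 (no overlap).
|Q∩R|: x∈[6,8], y∈[5,7] → 2·2 = 4.
|P∩Q∩R| = 0.
|P ∪ Q ∪ R| = 38 − 4 + 0 = 34.00.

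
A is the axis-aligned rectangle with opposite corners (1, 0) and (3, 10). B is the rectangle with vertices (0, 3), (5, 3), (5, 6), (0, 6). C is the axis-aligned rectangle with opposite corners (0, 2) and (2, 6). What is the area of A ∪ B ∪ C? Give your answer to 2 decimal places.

30.00

By inclusion–exclusion:
Individual areas: |A| = 20, |B| = 15, |C| = 8.
|A∩B|: x∈[1,3], y∈[3,6] → 2·3 = 6.
|A∩C|: x∈[1,2], y∈[2,6] → 1·4 = 4.
|B∩C|: x∈[0,2], y∈[3,6] → 2·3 = 6.
|A∩B∩C| = 3.
|A ∪ B ∪ C| = 43 − 16 + 3 = 30.00.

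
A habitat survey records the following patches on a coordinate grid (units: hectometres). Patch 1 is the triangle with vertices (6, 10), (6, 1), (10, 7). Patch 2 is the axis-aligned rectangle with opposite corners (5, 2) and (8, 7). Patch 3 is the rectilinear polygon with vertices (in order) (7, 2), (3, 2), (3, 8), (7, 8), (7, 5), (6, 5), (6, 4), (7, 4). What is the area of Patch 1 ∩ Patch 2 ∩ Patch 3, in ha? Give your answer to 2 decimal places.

3.92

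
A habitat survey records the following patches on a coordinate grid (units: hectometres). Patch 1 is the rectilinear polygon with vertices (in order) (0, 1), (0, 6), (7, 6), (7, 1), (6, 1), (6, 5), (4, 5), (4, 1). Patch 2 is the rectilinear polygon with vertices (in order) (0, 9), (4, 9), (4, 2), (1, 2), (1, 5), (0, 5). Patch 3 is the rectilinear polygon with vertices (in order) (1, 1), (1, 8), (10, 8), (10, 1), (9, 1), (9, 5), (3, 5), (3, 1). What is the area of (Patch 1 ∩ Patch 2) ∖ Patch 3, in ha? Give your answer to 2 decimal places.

|Patch 1 ∩ Patch 2| = 13.
|(Patch 1 ∩ Patch 2) ∩ Patch 3| = 9.
|(Patch 1 ∩ Patch 2) ∖ Patch 3| = 13 − 9 = 4.00.

4.00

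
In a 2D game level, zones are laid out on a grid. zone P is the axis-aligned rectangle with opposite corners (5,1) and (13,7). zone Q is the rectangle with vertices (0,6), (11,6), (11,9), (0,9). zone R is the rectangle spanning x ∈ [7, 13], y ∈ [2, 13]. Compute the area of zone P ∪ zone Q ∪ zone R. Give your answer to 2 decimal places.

By inclusion–exclusion:
Individual areas: |zone P| = 48, |zone Q| = 33, |zone R| = 66.
|zone P∩zone Q|: x∈[5,11], y∈[6,7] → 6·1 = 6.
|zone P∩zone R|: x∈[7,13], y∈[2,7] → 6·5 = 30.
|zone Q∩zone R|: x∈[7,11], y∈[6,9] → 4·3 = 12.
|zone P∩zone Q∩zone R| = 4.
|zone P ∪ zone Q ∪ zone R| = 147 − 48 + 4 = 103.00.

103.00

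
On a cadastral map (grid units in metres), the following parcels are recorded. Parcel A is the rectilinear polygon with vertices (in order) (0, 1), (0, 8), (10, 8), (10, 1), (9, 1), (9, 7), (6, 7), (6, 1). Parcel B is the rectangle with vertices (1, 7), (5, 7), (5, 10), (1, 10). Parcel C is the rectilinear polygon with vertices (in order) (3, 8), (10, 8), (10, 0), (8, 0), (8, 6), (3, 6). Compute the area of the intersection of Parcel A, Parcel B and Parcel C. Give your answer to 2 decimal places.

2.00

The intersection is the polygon with vertices (5,7), (3,7), (3,8), (5,8).
By the shoelace formula its area is 2.00.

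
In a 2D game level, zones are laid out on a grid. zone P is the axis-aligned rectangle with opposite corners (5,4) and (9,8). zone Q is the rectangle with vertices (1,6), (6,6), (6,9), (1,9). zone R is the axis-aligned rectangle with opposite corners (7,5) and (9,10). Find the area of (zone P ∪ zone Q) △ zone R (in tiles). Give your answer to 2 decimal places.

|zone P ∪ zone Q| = 29.
|(zone P ∪ zone Q) ∩ zone R| = 6.
|(zone P ∪ zone Q) △ zone R| = 29 + 10 − 12 = 27.00.

27.00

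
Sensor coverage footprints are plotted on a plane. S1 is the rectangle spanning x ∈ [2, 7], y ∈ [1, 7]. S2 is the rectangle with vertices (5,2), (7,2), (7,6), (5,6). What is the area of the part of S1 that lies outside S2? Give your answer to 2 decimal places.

22.00

|S1∩S2|: x∈[5,7], y∈[2,6] → 2·4 = 8.
|S1| = 30.
|S1 ∖ S2| = |S1| − |S1∩S2| = 30 − 8 = 22.00.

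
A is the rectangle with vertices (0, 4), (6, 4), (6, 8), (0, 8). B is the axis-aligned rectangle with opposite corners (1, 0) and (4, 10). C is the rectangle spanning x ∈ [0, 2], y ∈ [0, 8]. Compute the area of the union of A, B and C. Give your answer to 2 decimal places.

By inclusion–exclusion:
Individual areas: |A| = 24, |B| = 30, |C| = 16.
|A∩B|: x∈[1,4], y∈[4,8] → 3·4 = 12.
|A∩C|: x∈[0,2], y∈[4,8] → 2·4 = 8.
|B∩C|: x∈[1,2], y∈[0,8] → 1·8 = 8.
|A∩B∩C| = 4.
|A ∪ B ∪ C| = 70 − 28 + 4 = 46.00.

46.00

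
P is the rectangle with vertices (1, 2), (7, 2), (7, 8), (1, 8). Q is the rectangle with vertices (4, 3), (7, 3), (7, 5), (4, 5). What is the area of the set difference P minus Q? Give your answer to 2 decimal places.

|P∩Q|: x∈[4,7], y∈[3,5] → 3·2 = 6.
|P| = 36.
|P ∖ Q| = |P| − |P∩Q| = 36 − 6 = 30.00.

30.00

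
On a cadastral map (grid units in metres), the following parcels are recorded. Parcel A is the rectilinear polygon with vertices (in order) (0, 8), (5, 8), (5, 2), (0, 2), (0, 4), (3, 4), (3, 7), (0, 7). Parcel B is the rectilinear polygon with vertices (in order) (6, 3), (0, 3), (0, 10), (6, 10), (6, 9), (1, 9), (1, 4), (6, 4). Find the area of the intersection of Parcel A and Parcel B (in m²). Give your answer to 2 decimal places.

6.00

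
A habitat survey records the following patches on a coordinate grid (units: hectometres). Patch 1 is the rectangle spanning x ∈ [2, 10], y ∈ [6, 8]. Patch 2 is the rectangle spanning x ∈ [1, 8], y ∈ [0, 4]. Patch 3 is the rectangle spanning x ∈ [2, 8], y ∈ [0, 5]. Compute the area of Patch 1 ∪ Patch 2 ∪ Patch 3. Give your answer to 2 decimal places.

By inclusion–exclusion:
Individual areas: |Patch 1| = 16, |Patch 2| = 28, |Patch 3| = 30.
|Patch 1∩Patch 2| = 0 (no overlap).
|Patch 1∩Patch 3| = 0 (no overlap).
|Patch 2∩Patch 3|: x∈[2,8], y∈[0,4] → 6·4 = 24.
|Patch 1∩Patch 2∩Patch 3| = 0.
|Patch 1 ∪ Patch 2 ∪ Patch 3| = 74 − 24 + 0 = 50.00.

50.00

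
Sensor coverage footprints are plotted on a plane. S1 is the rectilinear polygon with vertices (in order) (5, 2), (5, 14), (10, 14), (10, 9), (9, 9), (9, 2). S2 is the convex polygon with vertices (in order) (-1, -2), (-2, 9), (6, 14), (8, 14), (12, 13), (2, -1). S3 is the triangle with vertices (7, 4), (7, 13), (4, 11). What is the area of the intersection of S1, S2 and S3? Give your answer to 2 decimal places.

The intersection is the polygon with vertices (6.464,5.25), (5,8.667), (5,11.667), (7,13), (7,6).
By the shoelace formula its area is 11.46.

11.46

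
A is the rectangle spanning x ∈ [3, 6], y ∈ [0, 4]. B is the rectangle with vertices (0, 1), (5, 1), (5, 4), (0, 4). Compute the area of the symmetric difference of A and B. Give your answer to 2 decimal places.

15.00

|A∩B|: x∈[3,5], y∈[1,4] → 2·3 = 6.
|A △ B| = |A| + |B| − 2·|A∩B| = 12 + 15 − 12 = 15.00.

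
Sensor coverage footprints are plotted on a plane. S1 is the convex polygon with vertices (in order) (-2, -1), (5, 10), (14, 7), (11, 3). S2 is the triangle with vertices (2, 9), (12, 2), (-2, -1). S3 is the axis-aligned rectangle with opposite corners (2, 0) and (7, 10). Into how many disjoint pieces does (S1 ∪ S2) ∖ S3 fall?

2

(S1 ∪ S2) ∖ S3 splits into 2 disjoint pieces (area 37.1506, area 18.3333).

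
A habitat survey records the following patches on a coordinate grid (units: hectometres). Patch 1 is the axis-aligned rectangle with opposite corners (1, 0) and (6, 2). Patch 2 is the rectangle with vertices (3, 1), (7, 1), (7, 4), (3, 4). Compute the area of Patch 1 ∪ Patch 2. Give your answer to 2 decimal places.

19.00

By inclusion–exclusion:
Individual areas: |Patch 1| = 10, |Patch 2| = 12.
|Patch 1∩Patch 2|: x∈[3,6], y∈[1,2] → 3·1 = 3.
|Patch 1 ∪ Patch 2| = 22 − 3 = 19.00.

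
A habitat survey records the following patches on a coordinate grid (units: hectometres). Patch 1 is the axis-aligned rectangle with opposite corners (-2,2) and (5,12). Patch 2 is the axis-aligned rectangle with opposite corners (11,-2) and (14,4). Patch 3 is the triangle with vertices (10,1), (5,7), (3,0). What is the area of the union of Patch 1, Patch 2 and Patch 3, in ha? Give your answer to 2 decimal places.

107.93

By inclusion–exclusion:
Individual areas: |Patch 1| = 70, |Patch 2| = 18, |Patch 3| = 23.5.
|Patch 1∩Patch 2| = 0 (no overlap).
|Patch 1∩Patch 3| = 3.5714.
|Patch 2∩Patch 3| = 0.
|Patch 1∩Patch 2∩Patch 3| = 0.
|Patch 1 ∪ Patch 2 ∪ Patch 3| = 111.5 − 3.5714 + 0 = 107.93.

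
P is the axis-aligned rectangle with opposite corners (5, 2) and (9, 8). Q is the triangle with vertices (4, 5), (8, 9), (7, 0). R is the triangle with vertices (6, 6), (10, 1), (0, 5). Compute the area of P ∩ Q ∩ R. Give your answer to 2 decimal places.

The intersection is the polygon with vertices (7.234,2.106), (5.263,2.895), (5,3.333), (5,5.833), (6,6), (7.463,4.171).
By the shoelace formula its area is 6.89.

6.89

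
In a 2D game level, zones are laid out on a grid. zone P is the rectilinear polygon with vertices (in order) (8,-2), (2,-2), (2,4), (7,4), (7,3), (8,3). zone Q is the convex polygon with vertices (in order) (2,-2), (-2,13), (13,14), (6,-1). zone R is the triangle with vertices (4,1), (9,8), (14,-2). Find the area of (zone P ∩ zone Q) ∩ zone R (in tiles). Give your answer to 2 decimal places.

7.72

The region (zone P ∩ zone Q) ∩ zone R is the polygon with vertices (7,4), (7,3), (7.867,3), (6.573,0.228), (4,1), (6.143,4).
By the shoelace formula its area is 7.72.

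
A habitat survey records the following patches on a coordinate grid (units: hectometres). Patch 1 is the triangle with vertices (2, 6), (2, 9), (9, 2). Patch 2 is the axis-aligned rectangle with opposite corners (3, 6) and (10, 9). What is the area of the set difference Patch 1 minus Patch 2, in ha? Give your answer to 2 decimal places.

|Patch 1| = 10.5, |Patch 1∩Patch 2| = 2.
|Patch 1 ∖ Patch 2| = |Patch 1| − |Patch 1∩Patch 2| = 10.5 − 2 = 8.50.

8.50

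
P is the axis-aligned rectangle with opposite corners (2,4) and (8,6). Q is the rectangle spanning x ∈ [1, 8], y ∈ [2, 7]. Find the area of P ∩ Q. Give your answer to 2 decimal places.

12.00

|P∩Q|: x∈[2,8], y∈[4,6] → 6·2 = 12.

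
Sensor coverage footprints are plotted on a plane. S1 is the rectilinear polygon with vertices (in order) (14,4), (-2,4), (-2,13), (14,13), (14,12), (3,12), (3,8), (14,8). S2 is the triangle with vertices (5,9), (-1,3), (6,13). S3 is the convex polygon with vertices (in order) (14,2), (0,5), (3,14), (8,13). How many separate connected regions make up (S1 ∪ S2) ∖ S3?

(S1 ∪ S2) ∖ S3 splits into 3 disjoint pieces (area 31.15, area 5.7273, area 8.7273).

3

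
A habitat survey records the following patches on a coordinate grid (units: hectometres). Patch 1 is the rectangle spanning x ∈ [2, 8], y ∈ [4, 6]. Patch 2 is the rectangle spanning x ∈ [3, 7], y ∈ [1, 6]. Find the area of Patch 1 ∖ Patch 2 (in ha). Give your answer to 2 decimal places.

|Patch 1∩Patch 2|: x∈[3,7], y∈[4,6] → 4·2 = 8.
|Patch 1| = 12.
|Patch 1 ∖ Patch 2| = |Patch 1| − |Patch 1∩Patch 2| = 12 − 8 = 4.00.

4.00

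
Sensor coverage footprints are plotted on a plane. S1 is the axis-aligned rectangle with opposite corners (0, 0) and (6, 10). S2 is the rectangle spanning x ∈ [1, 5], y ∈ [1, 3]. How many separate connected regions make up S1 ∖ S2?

S1 ∖ S2 is a single connected region.

1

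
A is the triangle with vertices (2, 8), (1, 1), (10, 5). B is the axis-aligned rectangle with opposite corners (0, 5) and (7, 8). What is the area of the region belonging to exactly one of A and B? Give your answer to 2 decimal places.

|A| = 29.5, |B| = 21, |A∩B| = 10.9554.
|A △ B| = |A| + |B| − 2·|A∩B| = 29.5 + 21 − 21.9107 = 28.59.

28.59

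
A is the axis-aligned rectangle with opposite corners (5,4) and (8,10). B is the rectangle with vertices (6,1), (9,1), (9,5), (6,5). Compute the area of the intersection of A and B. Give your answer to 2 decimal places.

2.00

|A∩B|: x∈[6,8], y∈[4,5] → 2·1 = 2.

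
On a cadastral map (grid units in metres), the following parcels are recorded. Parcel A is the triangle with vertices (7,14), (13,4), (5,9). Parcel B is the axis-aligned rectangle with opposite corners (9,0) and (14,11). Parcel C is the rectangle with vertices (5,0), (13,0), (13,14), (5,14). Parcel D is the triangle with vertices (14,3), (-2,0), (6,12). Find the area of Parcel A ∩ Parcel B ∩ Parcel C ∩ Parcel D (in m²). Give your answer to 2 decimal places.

The intersection is the polygon with vertices (9,8.625), (12.769,4.385), (13,4), (9,6.5).
By the shoelace formula its area is 4.49.

4.49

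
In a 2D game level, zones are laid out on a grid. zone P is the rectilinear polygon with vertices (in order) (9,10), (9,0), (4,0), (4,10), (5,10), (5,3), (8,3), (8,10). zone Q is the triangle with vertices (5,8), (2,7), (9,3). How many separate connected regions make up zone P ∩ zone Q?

zone P ∩ zone Q splits into 2 disjoint pieces (area 2.2619, area 0.3393).

2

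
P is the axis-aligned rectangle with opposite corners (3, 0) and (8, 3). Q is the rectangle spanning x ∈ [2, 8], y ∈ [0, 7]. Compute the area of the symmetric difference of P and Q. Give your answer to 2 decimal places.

27.00

|P∩Q|: x∈[3,8], y∈[0,3] → 5·3 = 15.
|P △ Q| = |P| + |Q| − 2·|P∩Q| = 15 + 42 − 30 = 27.00.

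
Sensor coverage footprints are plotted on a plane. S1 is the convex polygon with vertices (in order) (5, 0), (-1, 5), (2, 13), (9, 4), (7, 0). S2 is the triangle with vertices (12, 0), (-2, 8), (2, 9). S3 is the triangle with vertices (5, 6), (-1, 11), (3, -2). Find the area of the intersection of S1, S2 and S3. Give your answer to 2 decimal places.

The intersection is the polygon with vertices (1.538,8.885), (5,6), (4.562,4.25), (0.333,6.667), (0.014,7.704), (0.345,8.586).
By the shoelace formula its area is 11.26.

11.26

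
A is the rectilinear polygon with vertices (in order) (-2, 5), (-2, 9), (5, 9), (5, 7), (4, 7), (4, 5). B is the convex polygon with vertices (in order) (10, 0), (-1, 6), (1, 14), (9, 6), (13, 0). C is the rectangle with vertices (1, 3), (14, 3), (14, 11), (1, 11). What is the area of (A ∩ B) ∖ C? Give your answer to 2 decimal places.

|A ∩ B| = 19.9583.
|(A ∩ B) ∩ C| = 14.
|(A ∩ B) ∖ C| = 19.9583 − 14 = 5.96.

5.96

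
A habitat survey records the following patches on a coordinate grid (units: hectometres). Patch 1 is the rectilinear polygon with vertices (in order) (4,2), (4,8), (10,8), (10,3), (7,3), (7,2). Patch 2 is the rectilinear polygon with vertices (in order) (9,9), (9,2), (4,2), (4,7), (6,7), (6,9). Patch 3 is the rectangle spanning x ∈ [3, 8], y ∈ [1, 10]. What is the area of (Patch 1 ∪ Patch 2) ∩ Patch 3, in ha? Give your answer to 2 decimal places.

The region (Patch 1 ∪ Patch 2) ∩ Patch 3 is the polygon with vertices (4,8), (6,8), (6,9), (8,9), (8,2), (7,2), (4,2), (4,7).
By the shoelace formula its area is 26.00.

26.00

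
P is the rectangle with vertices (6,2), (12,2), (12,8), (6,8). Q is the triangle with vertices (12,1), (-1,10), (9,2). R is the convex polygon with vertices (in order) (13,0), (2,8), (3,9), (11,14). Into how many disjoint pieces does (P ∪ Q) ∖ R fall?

2

(P ∪ Q) ∖ R splits into 2 disjoint pieces (area 0.0714, area 9.6308).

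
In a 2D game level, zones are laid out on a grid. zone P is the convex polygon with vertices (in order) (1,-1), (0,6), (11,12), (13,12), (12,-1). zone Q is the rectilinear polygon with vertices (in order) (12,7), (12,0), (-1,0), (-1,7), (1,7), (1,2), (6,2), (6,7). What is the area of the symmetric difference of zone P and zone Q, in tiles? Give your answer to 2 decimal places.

80.60

|zone P| = 126, |zone Q| = 66, |zone P∩zone Q| = 55.7013.
|zone P △ zone Q| = |zone P| + |zone Q| − 2·|zone P∩zone Q| = 126 + 66 − 111.4026 = 80.60.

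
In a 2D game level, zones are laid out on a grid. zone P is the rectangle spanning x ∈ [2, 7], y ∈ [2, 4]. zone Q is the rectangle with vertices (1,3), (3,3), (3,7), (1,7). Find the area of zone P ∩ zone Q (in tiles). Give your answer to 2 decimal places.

|zone P∩zone Q|: x∈[2,3], y∈[3,4] → 1·1 = 1.

1.00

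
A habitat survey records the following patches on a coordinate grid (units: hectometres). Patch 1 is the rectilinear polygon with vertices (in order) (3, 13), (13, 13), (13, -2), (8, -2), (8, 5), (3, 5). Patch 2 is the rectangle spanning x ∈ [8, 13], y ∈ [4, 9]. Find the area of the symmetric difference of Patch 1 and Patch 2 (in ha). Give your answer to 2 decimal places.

|Patch 1| = 115, |Patch 2| = 25, |Patch 1∩Patch 2| = 25.
|Patch 1 △ Patch 2| = |Patch 1| + |Patch 2| − 2·|Patch 1∩Patch 2| = 115 + 25 − 50 = 90.00.

90.00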